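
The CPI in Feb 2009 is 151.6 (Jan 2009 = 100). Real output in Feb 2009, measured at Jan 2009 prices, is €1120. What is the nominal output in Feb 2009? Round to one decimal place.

Nominal = Real × (Index/100) = 1120 × (151.6/100)
        = 1120 × 1.516 = 1697.9200

1697.9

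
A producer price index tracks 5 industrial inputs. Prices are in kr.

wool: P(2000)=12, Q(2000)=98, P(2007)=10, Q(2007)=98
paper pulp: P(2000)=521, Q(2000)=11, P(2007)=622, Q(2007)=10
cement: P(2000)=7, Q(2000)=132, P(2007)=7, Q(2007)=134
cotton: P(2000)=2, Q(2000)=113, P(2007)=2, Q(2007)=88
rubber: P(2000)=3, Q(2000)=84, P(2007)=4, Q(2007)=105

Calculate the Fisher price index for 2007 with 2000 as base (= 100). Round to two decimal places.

Laspeyres component (base-period weights):
ΣP(2007)Q(2000) = 10×98 + 622×11 + 7×132 + 2×113 + 4×84 = 980 + 6842 + 924 + 226 + 336 = 9308
ΣP(2000)Q(2000) = 12×98 + 521×11 + 7×132 + 2×113 + 3×84 = 1176 + 5731 + 924 + 226 + 252 = 8309
L = 9308 / 8309 × 100 = 112.0231
Paasche component (current-period weights):
ΣP(2007)Q(2007) = 10×98 + 622×10 + 7×134 + 2×88 + 4×105 = 980 + 6220 + 938 + 176 + 420 = 8734
ΣP(2000)Q(2007) = 12×98 + 521×10 + 7×134 + 2×88 + 3×105 = 1176 + 5210 + 938 + 176 + 315 = 7815
P = 8734 / 7815 × 100 = 111.7594
Fisher = √(L × P) = √(112.0231 × 111.7594) = 111.8912

111.89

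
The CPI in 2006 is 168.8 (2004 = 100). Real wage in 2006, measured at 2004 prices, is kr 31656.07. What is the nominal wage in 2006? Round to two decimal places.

53435.45

Nominal = Real × (Index/100) = 31656.07 × (168.8/100)
        = 31656.07 × 1.688 = 53435.4462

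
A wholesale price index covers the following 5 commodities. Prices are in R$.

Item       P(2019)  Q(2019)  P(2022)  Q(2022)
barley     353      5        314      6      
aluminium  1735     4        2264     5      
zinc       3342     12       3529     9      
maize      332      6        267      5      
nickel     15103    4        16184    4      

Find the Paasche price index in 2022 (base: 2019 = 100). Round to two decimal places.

107.86

Paasche price index uses current-period quantities as weights.
ΣP(2022)·Q(2022) = 314×6 + 2264×5 + 3529×9 + 267×5 + 16184×4 = 1884 + 11320 + 31761 + 1335 + 64736 = 111036
ΣP(2019)·Q(2022) = 353×6 + 1735×5 + 3342×9 + 332×5 + 15103×4 = 2118 + 8675 + 30078 + 1660 + 60412 = 102943
Index = 111036 / 102943 × 100 = 107.8616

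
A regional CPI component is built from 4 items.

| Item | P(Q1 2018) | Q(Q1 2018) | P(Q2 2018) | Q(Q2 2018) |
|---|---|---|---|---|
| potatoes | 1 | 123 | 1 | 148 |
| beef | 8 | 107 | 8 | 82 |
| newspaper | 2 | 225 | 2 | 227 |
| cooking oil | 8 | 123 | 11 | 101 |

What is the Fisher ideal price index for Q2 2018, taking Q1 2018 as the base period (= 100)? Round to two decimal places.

114.98

Laspeyres component (base-period weights):
ΣP(Q2 2018)Q(Q1 2018) = 1×123 + 8×107 + 2×225 + 11×123 = 123 + 856 + 450 + 1353 = 2782
ΣP(Q1 2018)Q(Q1 2018) = 1×123 + 8×107 + 2×225 + 8×123 = 123 + 856 + 450 + 984 = 2413
L = 2782 / 2413 × 100 = 115.2922
Paasche component (current-period weights):
ΣP(Q2 2018)Q(Q2 2018) = 1×148 + 8×82 + 2×227 + 11×101 = 148 + 656 + 454 + 1111 = 2369
ΣP(Q1 2018)Q(Q2 2018) = 1×148 + 8×82 + 2×227 + 8×101 = 148 + 656 + 454 + 808 = 2066
P = 2369 / 2066 × 100 = 114.6660
Fisher = √(L × P) = √(115.2922 × 114.6660) = 114.9787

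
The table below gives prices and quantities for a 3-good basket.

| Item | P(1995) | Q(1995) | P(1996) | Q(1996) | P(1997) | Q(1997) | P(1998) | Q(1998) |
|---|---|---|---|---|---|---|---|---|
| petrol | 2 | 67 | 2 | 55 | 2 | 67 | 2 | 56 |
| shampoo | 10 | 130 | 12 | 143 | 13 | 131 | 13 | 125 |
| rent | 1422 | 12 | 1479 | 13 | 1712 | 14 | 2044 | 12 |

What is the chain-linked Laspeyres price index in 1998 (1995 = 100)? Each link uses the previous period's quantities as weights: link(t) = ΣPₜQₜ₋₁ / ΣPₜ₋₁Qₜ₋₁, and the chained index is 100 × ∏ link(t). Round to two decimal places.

Link 1995→1996:
ΣP(1996)Q(1995) = 2×67 + 12×130 + 1479×12 = 134 + 1560 + 17748 = 19442
ΣP(1995)Q(1995) = 2×67 + 10×130 + 1422×12 = 134 + 1300 + 17064 = 18498
link = 19442/18498 = 1.051033
Link 1996→1997:
ΣP(1997)Q(1996) = 2×55 + 13×143 + 1712×13 = 110 + 1859 + 22256 = 24225
ΣP(1996)Q(1996) = 2×55 + 12×143 + 1479×13 = 110 + 1716 + 19227 = 21053
link = 24225/21053 = 1.150667
Link 1997→1998:
ΣP(1998)Q(1997) = 2×67 + 13×131 + 2044×14 = 134 + 1703 + 28616 = 30453
ΣP(1997)Q(1997) = 2×67 + 13×131 + 1712×14 = 134 + 1703 + 23968 = 25805
link = 30453/25805 = 1.180120
Chained index = 100 × 1.051033 × 1.150667 × 1.180120 = 142.7224

142.72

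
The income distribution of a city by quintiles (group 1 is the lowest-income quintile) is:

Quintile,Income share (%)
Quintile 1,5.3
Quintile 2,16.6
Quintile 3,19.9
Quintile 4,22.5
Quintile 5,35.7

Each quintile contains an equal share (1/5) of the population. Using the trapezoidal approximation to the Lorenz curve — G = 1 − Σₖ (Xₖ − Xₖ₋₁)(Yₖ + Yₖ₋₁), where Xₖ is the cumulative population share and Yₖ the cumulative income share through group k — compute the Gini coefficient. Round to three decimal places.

0.267

Cumulative income shares Yₖ: 0.0530, 0.2190, 0.4180, 0.6430, 1.0000
Σ (Xₖ−Xₖ₋₁)(Yₖ+Yₖ₋₁) = (1/5)(0.0530+0.0000) + (1/5)(0.2190+0.0530) + (1/5)(0.4180+0.2190) + (1/5)(0.6430+0.4180) + (1/5)(1.0000+0.6430)
  = 0.0106 + 0.0544 + 0.1274 + 0.2122 + 0.3286 = 0.7332
G = 1 − 0.7332 = 0.2668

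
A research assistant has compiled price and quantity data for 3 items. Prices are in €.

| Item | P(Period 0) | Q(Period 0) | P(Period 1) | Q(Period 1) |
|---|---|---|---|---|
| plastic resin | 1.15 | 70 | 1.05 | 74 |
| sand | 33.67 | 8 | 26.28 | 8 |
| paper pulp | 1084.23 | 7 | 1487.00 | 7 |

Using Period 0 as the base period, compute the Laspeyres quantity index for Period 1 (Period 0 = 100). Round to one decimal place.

Laspeyres quantity index uses base-period prices as weights.
ΣP(Period 0)·Q(Period 1) = 1.15×74 + 33.67×8 + 1084.23×7 = 85.1 + 269.36 + 7589.61 = 7944.07
ΣP(Period 0)·Q(Period 0) = 1.15×70 + 33.67×8 + 1084.23×7 = 80.5 + 269.36 + 7589.61 = 7939.47
Index = 7944.07 / 7939.47 × 100 = 100.0579

100.1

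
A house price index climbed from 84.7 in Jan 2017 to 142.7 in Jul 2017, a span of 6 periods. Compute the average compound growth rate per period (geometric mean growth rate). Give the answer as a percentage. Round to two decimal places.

9.08%

Growth factor = (142.7/84.7)^(1/6) = (1.684770)^(1/6) = 1.090829
Growth rate = 1.090829 − 1 = 0.090829 = 9.0829%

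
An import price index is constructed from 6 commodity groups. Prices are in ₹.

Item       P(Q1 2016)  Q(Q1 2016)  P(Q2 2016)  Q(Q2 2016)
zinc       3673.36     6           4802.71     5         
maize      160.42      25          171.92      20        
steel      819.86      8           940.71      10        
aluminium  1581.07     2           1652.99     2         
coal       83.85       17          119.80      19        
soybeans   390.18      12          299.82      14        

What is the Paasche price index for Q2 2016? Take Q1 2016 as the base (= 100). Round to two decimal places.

116.62

Paasche price index uses current-period quantities as weights.
ΣP(Q2 2016)·Q(Q2 2016) = 4802.71×5 + 171.92×20 + 940.71×10 + 1652.99×2 + 119.80×19 + 299.82×14 = 24013.55 + 3438.4 + 9407.1 + 3305.98 + 2276.2 + 4197.48 = 46638.71
ΣP(Q1 2016)·Q(Q2 2016) = 3673.36×5 + 160.42×20 + 819.86×10 + 1581.07×2 + 83.85×19 + 390.18×14 = 18366.8 + 3208.4 + 8198.6 + 3162.14 + 1593.15 + 5462.52 = 39991.61
Index = 46638.71 / 39991.61 × 100 = 116.6212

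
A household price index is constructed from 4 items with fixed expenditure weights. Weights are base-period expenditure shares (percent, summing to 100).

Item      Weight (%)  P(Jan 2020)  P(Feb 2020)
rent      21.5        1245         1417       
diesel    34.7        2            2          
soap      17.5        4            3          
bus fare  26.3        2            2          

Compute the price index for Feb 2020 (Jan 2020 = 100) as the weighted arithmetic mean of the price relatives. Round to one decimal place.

98.6

rent: 21.5 × (1417/1245) = 21.5 × 1.138153 = 24.4703
diesel: 34.7 × (2/2) = 34.7 × 1.000000 = 34.7000
soap: 17.5 × (3/4) = 17.5 × 0.750000 = 13.1250
bus fare: 26.3 × (2/2) = 26.3 × 1.000000 = 26.3000
Index = Σ wᵢ·(p₁ᵢ/p₀ᵢ) = 24.4703 + 34.7000 + 13.1250 + 26.3000 = 98.5953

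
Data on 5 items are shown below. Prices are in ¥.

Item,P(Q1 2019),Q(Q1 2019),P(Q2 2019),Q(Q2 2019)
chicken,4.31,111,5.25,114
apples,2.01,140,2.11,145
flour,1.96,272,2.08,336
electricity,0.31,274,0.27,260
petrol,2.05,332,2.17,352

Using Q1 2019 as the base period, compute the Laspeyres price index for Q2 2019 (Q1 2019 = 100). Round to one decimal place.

Laspeyres price index uses base-period quantities as weights.
ΣP(Q2 2019)·Q(Q1 2019) = 5.25×111 + 2.11×140 + 2.08×272 + 0.27×274 + 2.17×332 = 582.75 + 295.4 + 565.76 + 73.98 + 720.44 = 2238.33
ΣP(Q1 2019)·Q(Q1 2019) = 4.31×111 + 2.01×140 + 1.96×272 + 0.31×274 + 2.05×332 = 478.41 + 281.4 + 533.12 + 84.94 + 680.6 = 2058.47
Index = 2238.33 / 2058.47 × 100 = 108.7376

108.7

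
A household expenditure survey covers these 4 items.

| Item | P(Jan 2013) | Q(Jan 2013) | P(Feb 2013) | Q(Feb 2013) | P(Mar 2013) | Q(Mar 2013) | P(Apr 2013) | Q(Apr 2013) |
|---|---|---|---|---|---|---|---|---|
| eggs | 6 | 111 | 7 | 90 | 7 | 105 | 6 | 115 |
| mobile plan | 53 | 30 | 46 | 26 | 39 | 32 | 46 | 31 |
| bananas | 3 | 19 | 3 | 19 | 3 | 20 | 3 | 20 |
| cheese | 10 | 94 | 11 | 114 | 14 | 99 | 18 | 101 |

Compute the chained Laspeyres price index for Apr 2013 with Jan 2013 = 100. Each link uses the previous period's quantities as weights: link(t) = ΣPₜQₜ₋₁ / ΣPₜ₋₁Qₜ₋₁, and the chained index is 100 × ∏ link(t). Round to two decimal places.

Link Jan 2013→Feb 2013:
ΣP(Feb 2013)Q(Jan 2013) = 7×111 + 46×30 + 3×19 + 11×94 = 777 + 1380 + 57 + 1034 = 3248
ΣP(Jan 2013)Q(Jan 2013) = 6×111 + 53×30 + 3×19 + 10×94 = 666 + 1590 + 57 + 940 = 3253
link = 3248/3253 = 0.998463
Link Feb 2013→Mar 2013:
ΣP(Mar 2013)Q(Feb 2013) = 7×90 + 39×26 + 3×19 + 14×114 = 630 + 1014 + 57 + 1596 = 3297
ΣP(Feb 2013)Q(Feb 2013) = 7×90 + 46×26 + 3×19 + 11×114 = 630 + 1196 + 57 + 1254 = 3137
link = 3297/3137 = 1.051004
Link Mar 2013→Apr 2013:
ΣP(Apr 2013)Q(Mar 2013) = 6×105 + 46×32 + 3×20 + 18×99 = 630 + 1472 + 60 + 1782 = 3944
ΣP(Mar 2013)Q(Mar 2013) = 7×105 + 39×32 + 3×20 + 14×99 = 735 + 1248 + 60 + 1386 = 3429
link = 3944/3429 = 1.150190
Chained index = 100 × 0.998463 × 1.051004 × 1.150190 = 120.6996

120.70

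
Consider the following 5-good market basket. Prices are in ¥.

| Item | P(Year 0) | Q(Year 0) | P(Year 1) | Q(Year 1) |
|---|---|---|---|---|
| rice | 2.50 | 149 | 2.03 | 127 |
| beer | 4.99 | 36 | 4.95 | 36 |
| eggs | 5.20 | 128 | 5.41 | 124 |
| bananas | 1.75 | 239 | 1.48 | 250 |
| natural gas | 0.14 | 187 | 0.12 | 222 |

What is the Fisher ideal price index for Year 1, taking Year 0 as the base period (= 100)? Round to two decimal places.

Laspeyres component (base-period weights):
ΣP(Year 1)Q(Year 0) = 2.03×149 + 4.95×36 + 5.41×128 + 1.48×239 + 0.12×187 = 302.47 + 178.2 + 692.48 + 353.72 + 22.44 = 1549.31
ΣP(Year 0)Q(Year 0) = 2.50×149 + 4.99×36 + 5.20×128 + 1.75×239 + 0.14×187 = 372.5 + 179.64 + 665.6 + 418.25 + 26.18 = 1662.17
L = 1549.31 / 1662.17 × 100 = 93.2101
Paasche component (current-period weights):
ΣP(Year 1)Q(Year 1) = 2.03×127 + 4.95×36 + 5.41×124 + 1.48×250 + 0.12×222 = 257.81 + 178.2 + 670.84 + 370 + 26.64 = 1503.49
ΣP(Year 0)Q(Year 1) = 2.50×127 + 4.99×36 + 5.20×124 + 1.75×250 + 0.14×222 = 317.5 + 179.64 + 644.8 + 437.5 + 31.08 = 1610.52
P = 1503.49 / 1610.52 × 100 = 93.3543
Fisher = √(L × P) = √(93.2101 × 93.3543) = 93.2822

93.28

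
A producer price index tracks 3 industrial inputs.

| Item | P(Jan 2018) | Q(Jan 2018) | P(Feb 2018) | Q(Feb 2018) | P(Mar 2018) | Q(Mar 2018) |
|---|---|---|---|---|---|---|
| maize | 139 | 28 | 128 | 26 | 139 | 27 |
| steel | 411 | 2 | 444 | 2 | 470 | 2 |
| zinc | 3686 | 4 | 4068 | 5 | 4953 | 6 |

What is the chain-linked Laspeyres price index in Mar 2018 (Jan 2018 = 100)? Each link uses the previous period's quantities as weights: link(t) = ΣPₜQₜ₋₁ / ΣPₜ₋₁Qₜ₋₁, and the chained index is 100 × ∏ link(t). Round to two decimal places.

Link Jan 2018→Feb 2018:
ΣP(Feb 2018)Q(Jan 2018) = 128×28 + 444×2 + 4068×4 = 3584 + 888 + 16272 = 20744
ΣP(Jan 2018)Q(Jan 2018) = 139×28 + 411×2 + 3686×4 = 3892 + 822 + 14744 = 19458
link = 20744/19458 = 1.066091
Link Feb 2018→Mar 2018:
ΣP(Mar 2018)Q(Feb 2018) = 139×26 + 470×2 + 4953×5 = 3614 + 940 + 24765 = 29319
ΣP(Feb 2018)Q(Feb 2018) = 128×26 + 444×2 + 4068×5 = 3328 + 888 + 20340 = 24556
link = 29319/24556 = 1.193965
Chained index = 100 × 1.066091 × 1.193965 = 127.2875

127.29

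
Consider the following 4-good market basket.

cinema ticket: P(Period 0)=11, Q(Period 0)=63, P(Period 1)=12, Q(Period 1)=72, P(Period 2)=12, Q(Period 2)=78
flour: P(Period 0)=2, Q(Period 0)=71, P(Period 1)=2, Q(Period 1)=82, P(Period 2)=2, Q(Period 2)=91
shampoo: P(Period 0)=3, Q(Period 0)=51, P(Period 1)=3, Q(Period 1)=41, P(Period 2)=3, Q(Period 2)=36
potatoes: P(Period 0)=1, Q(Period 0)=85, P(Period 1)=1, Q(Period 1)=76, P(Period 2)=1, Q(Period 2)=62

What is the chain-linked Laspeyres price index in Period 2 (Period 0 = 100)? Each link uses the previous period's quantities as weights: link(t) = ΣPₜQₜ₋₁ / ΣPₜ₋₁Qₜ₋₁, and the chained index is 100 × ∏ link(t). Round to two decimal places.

105.87

Link Period 0→Period 1:
ΣP(Period 1)Q(Period 0) = 12×63 + 2×71 + 3×51 + 1×85 = 756 + 142 + 153 + 85 = 1136
ΣP(Period 0)Q(Period 0) = 11×63 + 2×71 + 3×51 + 1×85 = 693 + 142 + 153 + 85 = 1073
link = 1136/1073 = 1.058714
Link Period 1→Period 2:
ΣP(Period 2)Q(Period 1) = 12×72 + 2×82 + 3×41 + 1×76 = 864 + 164 + 123 + 76 = 1227
ΣP(Period 1)Q(Period 1) = 12×72 + 2×82 + 3×41 + 1×76 = 864 + 164 + 123 + 76 = 1227
link = 1227/1227 = 1.000000
Chained index = 100 × 1.058714 × 1.000000 = 105.8714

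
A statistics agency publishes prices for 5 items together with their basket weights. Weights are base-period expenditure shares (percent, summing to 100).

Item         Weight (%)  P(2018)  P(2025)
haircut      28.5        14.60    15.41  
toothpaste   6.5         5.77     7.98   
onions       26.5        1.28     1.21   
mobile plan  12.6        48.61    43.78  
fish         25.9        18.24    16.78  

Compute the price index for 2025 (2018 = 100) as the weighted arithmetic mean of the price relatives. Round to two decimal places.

haircut: 28.5 × (15.41/14.60) = 28.5 × 1.055479 = 30.0812
toothpaste: 6.5 × (7.98/5.77) = 6.5 × 1.383016 = 8.9896
onions: 26.5 × (1.21/1.28) = 26.5 × 0.945312 = 25.0508
mobile plan: 12.6 × (43.78/48.61) = 12.6 × 0.900638 = 11.3480
fish: 25.9 × (16.78/18.24) = 25.9 × 0.919956 = 23.8269
Index = Σ wᵢ·(p₁ᵢ/p₀ᵢ) = 30.0812 + 8.9896 + 25.0508 + 11.3480 + 23.8269 = 99.2964

99.30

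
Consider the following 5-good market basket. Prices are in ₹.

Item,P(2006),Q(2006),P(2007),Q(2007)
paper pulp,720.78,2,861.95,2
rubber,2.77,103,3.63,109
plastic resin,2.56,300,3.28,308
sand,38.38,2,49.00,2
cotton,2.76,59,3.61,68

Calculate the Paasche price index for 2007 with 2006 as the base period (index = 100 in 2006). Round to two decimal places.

Paasche price index uses current-period quantities as weights.
ΣP(2007)·Q(2007) = 861.95×2 + 3.63×109 + 3.28×308 + 49.00×2 + 3.61×68 = 1723.9 + 395.67 + 1010.24 + 98 + 245.48 = 3473.29
ΣP(2006)·Q(2007) = 720.78×2 + 2.77×109 + 2.56×308 + 38.38×2 + 2.76×68 = 1441.56 + 301.93 + 788.48 + 76.76 + 187.68 = 2796.41
Index = 3473.29 / 2796.41 × 100 = 124.2053

124.21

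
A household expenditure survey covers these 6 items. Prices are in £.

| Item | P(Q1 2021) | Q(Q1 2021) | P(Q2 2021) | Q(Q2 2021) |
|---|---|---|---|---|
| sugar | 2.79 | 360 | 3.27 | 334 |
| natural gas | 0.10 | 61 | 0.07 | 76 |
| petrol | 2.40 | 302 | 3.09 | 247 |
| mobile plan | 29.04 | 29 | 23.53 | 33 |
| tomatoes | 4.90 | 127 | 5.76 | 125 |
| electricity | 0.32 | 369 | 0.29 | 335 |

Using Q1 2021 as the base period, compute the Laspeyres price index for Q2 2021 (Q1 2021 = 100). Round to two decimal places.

Laspeyres price index uses base-period quantities as weights.
ΣP(Q2 2021)·Q(Q1 2021) = 3.27×360 + 0.07×61 + 3.09×302 + 23.53×29 + 5.76×127 + 0.29×369 = 1177.2 + 4.27 + 933.18 + 682.37 + 731.52 + 107.01 = 3635.55
ΣP(Q1 2021)·Q(Q1 2021) = 2.79×360 + 0.10×61 + 2.40×302 + 29.04×29 + 4.90×127 + 0.32×369 = 1004.4 + 6.1 + 724.8 + 842.16 + 622.3 + 118.08 = 3317.84
Index = 3635.55 / 3317.84 × 100 = 109.5758

109.58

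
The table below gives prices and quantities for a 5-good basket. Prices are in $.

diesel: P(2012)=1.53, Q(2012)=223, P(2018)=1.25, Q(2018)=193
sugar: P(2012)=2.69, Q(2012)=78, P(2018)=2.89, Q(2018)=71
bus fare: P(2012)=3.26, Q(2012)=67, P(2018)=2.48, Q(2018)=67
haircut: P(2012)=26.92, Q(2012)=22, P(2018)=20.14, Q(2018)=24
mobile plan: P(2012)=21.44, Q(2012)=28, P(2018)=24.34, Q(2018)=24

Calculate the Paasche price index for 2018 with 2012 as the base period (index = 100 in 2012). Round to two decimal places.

90.07

Paasche price index uses current-period quantities as weights.
ΣP(2018)·Q(2018) = 1.25×193 + 2.89×71 + 2.48×67 + 20.14×24 + 24.34×24 = 241.25 + 205.19 + 166.16 + 483.36 + 584.16 = 1680.12
ΣP(2012)·Q(2018) = 1.53×193 + 2.69×71 + 3.26×67 + 26.92×24 + 21.44×24 = 295.29 + 190.99 + 218.42 + 646.08 + 514.56 = 1865.34
Index = 1680.12 / 1865.34 × 100 = 90.0704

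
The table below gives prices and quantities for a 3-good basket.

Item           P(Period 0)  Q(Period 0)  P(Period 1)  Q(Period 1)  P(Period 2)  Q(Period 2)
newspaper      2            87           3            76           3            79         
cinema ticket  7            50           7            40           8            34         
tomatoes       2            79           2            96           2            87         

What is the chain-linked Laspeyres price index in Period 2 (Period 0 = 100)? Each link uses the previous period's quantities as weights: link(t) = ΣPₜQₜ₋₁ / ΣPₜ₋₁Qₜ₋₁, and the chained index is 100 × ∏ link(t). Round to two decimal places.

Link Period 0→Period 1:
ΣP(Period 1)Q(Period 0) = 3×87 + 7×50 + 2×79 = 261 + 350 + 158 = 769
ΣP(Period 0)Q(Period 0) = 2×87 + 7×50 + 2×79 = 174 + 350 + 158 = 682
link = 769/682 = 1.127566
Link Period 1→Period 2:
ΣP(Period 2)Q(Period 1) = 3×76 + 8×40 + 2×96 = 228 + 320 + 192 = 740
ΣP(Period 1)Q(Period 1) = 3×76 + 7×40 + 2×96 = 228 + 280 + 192 = 700
link = 740/700 = 1.057143
Chained index = 100 × 1.127566 × 1.057143 = 119.1998

119.20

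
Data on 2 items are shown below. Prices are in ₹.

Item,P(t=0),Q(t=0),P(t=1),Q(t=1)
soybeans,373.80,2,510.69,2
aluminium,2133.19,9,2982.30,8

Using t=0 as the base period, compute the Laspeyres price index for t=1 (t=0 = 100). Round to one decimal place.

Laspeyres price index uses base-period quantities as weights.
ΣP(t=1)·Q(t=0) = 510.69×2 + 2982.30×9 = 1021.38 + 26840.7 = 27862.08
ΣP(t=0)·Q(t=0) = 373.80×2 + 2133.19×9 = 747.6 + 19198.71 = 19946.31
Index = 27862.08 / 19946.31 × 100 = 139.6854

139.7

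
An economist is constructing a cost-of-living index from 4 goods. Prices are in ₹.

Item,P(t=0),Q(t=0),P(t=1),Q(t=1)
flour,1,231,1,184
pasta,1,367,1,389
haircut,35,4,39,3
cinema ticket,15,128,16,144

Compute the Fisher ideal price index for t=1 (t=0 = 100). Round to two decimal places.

Laspeyres component (base-period weights):
ΣP(t=1)Q(t=0) = 1×231 + 1×367 + 39×4 + 16×128 = 231 + 367 + 156 + 2048 = 2802
ΣP(t=0)Q(t=0) = 1×231 + 1×367 + 35×4 + 15×128 = 231 + 367 + 140 + 1920 = 2658
L = 2802 / 2658 × 100 = 105.4176
Paasche component (current-period weights):
ΣP(t=1)Q(t=1) = 1×184 + 1×389 + 39×3 + 16×144 = 184 + 389 + 117 + 2304 = 2994
ΣP(t=0)Q(t=1) = 1×184 + 1×389 + 35×3 + 15×144 = 184 + 389 + 105 + 2160 = 2838
P = 2994 / 2838 × 100 = 105.4968
Fisher = √(L × P) = √(105.4176 × 105.4968) = 105.4572

105.46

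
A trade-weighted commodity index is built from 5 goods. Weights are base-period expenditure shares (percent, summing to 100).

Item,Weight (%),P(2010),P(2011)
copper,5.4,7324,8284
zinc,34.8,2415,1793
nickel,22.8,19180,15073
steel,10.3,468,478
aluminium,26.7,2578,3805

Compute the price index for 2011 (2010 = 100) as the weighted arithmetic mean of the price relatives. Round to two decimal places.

copper: 5.4 × (8284/7324) = 5.4 × 1.131076 = 6.1078
zinc: 34.8 × (1793/2415) = 34.8 × 0.742443 = 25.8370
nickel: 22.8 × (15073/19180) = 22.8 × 0.785871 = 17.9179
steel: 10.3 × (478/468) = 10.3 × 1.021368 = 10.5201
aluminium: 26.7 × (3805/2578) = 26.7 × 1.475950 = 39.4079
Index = Σ wᵢ·(p₁ᵢ/p₀ᵢ) = 6.1078 + 25.8370 + 17.9179 + 10.5201 + 39.4079 = 99.7906

99.79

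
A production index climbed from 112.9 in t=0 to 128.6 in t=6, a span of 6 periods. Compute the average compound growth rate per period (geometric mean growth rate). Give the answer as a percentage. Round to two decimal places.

2.19%

Growth factor = (128.6/112.9)^(1/6) = (1.139061)^(1/6) = 1.021938
Growth rate = 1.021938 − 1 = 0.021938 = 2.1938%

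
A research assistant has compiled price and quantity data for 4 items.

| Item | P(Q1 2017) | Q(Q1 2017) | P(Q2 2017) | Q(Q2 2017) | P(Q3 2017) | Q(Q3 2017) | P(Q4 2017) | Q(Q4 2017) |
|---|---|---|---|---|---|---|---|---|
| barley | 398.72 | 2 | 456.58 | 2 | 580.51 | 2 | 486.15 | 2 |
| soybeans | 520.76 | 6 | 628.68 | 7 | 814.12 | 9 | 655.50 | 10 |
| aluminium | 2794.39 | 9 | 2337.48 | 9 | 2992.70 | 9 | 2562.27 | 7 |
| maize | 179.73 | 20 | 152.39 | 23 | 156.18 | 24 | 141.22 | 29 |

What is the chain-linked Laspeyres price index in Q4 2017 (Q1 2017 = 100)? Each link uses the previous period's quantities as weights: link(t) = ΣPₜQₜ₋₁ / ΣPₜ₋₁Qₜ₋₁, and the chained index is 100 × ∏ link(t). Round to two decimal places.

93.82

Link Q1 2017→Q2 2017:
ΣP(Q2 2017)Q(Q1 2017) = 456.58×2 + 628.68×6 + 2337.48×9 + 152.39×20 = 913.16 + 3772.08 + 21037.32 + 3047.8 = 28770.36
ΣP(Q1 2017)Q(Q1 2017) = 398.72×2 + 520.76×6 + 2794.39×9 + 179.73×20 = 797.44 + 3124.56 + 25149.51 + 3594.6 = 32666.11
link = 28770.36/32666.11 = 0.880740
Link Q2 2017→Q3 2017:
ΣP(Q3 2017)Q(Q2 2017) = 580.51×2 + 814.12×7 + 2992.70×9 + 156.18×23 = 1161.02 + 5698.84 + 26934.3 + 3592.14 = 37386.3
ΣP(Q2 2017)Q(Q2 2017) = 456.58×2 + 628.68×7 + 2337.48×9 + 152.39×23 = 913.16 + 4400.76 + 21037.32 + 3504.97 = 29856.21
link = 37386.3/29856.21 = 1.252212
Link Q3 2017→Q4 2017:
ΣP(Q4 2017)Q(Q3 2017) = 486.15×2 + 655.50×9 + 2562.27×9 + 141.22×24 = 972.3 + 5899.5 + 23060.43 + 3389.28 = 33321.51
ΣP(Q3 2017)Q(Q3 2017) = 580.51×2 + 814.12×9 + 2992.70×9 + 156.18×24 = 1161.02 + 7327.08 + 26934.3 + 3748.32 = 39170.72
link = 33321.51/39170.72 = 0.850674
Chained index = 100 × 0.880740 × 1.252212 × 0.850674 = 93.8186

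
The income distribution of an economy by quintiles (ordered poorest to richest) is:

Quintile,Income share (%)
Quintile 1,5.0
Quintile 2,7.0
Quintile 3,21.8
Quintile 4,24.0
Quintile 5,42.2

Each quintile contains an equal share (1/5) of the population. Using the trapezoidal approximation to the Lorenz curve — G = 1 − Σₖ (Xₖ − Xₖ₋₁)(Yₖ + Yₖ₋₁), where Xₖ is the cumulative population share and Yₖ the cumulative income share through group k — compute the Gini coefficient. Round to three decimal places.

0.366

Cumulative income shares Yₖ: 0.0500, 0.1200, 0.3380, 0.5780, 1.0000
Σ (Xₖ−Xₖ₋₁)(Yₖ+Yₖ₋₁) = (1/5)(0.0500+0.0000) + (1/5)(0.1200+0.0500) + (1/5)(0.3380+0.1200) + (1/5)(0.5780+0.3380) + (1/5)(1.0000+0.5780)
  = 0.0100 + 0.0340 + 0.0916 + 0.1832 + 0.3156 = 0.6344
G = 1 − 0.6344 = 0.3656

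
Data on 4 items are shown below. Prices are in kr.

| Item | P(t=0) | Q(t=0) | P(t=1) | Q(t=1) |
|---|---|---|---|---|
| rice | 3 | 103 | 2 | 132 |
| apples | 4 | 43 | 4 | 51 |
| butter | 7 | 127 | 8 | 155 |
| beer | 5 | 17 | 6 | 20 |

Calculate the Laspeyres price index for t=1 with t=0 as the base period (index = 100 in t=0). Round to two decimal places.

Laspeyres price index uses base-period quantities as weights.
ΣP(t=1)·Q(t=0) = 2×103 + 4×43 + 8×127 + 6×17 = 206 + 172 + 1016 + 102 = 1496
ΣP(t=0)·Q(t=0) = 3×103 + 4×43 + 7×127 + 5×17 = 309 + 172 + 889 + 85 = 1455
Index = 1496 / 1455 × 100 = 102.8179

102.82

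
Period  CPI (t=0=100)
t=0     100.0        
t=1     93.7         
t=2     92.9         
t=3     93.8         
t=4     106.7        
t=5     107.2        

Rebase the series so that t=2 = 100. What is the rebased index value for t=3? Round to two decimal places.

100.97

Rebased(t=3) = 93.8 / 92.9 × 100 = 100.9688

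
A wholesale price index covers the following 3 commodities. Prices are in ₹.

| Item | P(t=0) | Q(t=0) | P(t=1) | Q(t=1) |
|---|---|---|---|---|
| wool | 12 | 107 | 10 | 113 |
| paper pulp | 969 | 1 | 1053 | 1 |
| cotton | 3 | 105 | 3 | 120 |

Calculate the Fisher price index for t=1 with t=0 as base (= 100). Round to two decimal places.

Laspeyres component (base-period weights):
ΣP(t=1)Q(t=0) = 10×107 + 1053×1 + 3×105 = 1070 + 1053 + 315 = 2438
ΣP(t=0)Q(t=0) = 12×107 + 969×1 + 3×105 = 1284 + 969 + 315 = 2568
L = 2438 / 2568 × 100 = 94.9377
Paasche component (current-period weights):
ΣP(t=1)Q(t=1) = 10×113 + 1053×1 + 3×120 = 1130 + 1053 + 360 = 2543
ΣP(t=0)Q(t=1) = 12×113 + 969×1 + 3×120 = 1356 + 969 + 360 = 2685
P = 2543 / 2685 × 100 = 94.7114
Fisher = √(L × P) = √(94.9377 × 94.7114) = 94.8245

94.82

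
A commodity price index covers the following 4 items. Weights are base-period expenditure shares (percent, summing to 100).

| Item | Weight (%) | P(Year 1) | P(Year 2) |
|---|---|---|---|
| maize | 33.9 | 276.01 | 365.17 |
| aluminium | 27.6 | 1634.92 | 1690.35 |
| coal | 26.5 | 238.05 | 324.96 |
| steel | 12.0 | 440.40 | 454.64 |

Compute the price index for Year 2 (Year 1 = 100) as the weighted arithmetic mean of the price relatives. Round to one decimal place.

121.9

maize: 33.9 × (365.17/276.01) = 33.9 × 1.323032 = 44.8508
aluminium: 27.6 × (1690.35/1634.92) = 27.6 × 1.033904 = 28.5357
coal: 26.5 × (324.96/238.05) = 26.5 × 1.365091 = 36.1749
steel: 12.0 × (454.64/440.40) = 12.0 × 1.032334 = 12.3880
Index = Σ wᵢ·(p₁ᵢ/p₀ᵢ) = 44.8508 + 28.5357 + 36.1749 + 12.3880 = 121.9495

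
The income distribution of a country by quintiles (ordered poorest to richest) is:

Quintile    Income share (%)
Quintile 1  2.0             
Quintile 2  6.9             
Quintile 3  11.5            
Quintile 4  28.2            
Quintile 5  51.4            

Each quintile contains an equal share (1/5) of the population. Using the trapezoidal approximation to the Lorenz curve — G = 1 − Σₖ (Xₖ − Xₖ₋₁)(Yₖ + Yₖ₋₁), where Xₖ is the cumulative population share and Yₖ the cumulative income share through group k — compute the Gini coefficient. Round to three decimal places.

0.480

Cumulative income shares Yₖ: 0.0200, 0.0890, 0.2040, 0.4860, 1.0000
Σ (Xₖ−Xₖ₋₁)(Yₖ+Yₖ₋₁) = (1/5)(0.0200+0.0000) + (1/5)(0.0890+0.0200) + (1/5)(0.2040+0.0890) + (1/5)(0.4860+0.2040) + (1/5)(1.0000+0.4860)
  = 0.0040 + 0.0218 + 0.0586 + 0.1380 + 0.2972 = 0.5196
G = 1 − 0.5196 = 0.4804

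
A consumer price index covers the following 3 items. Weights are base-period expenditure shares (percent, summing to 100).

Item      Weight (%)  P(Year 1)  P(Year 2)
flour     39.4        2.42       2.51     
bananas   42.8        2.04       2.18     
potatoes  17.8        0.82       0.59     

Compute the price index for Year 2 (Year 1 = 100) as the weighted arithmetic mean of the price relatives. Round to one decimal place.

flour: 39.4 × (2.51/2.42) = 39.4 × 1.037190 = 40.8653
bananas: 42.8 × (2.18/2.04) = 42.8 × 1.068627 = 45.7373
potatoes: 17.8 × (0.59/0.82) = 17.8 × 0.719512 = 12.8073
Index = Σ wᵢ·(p₁ᵢ/p₀ᵢ) = 40.8653 + 45.7373 + 12.8073 = 99.4099

99.4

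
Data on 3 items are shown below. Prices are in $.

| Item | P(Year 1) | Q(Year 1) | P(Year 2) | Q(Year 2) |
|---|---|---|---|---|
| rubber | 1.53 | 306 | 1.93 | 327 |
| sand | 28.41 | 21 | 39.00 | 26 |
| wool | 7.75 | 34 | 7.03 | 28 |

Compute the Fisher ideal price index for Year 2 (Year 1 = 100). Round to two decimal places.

Laspeyres component (base-period weights):
ΣP(Year 2)Q(Year 1) = 1.93×306 + 39.00×21 + 7.03×34 = 590.58 + 819 + 239.02 = 1648.6
ΣP(Year 1)Q(Year 1) = 1.53×306 + 28.41×21 + 7.75×34 = 468.18 + 596.61 + 263.5 = 1328.29
L = 1648.6 / 1328.29 × 100 = 124.1145
Paasche component (current-period weights):
ΣP(Year 2)Q(Year 2) = 1.93×327 + 39.00×26 + 7.03×28 = 631.11 + 1014 + 196.84 = 1841.95
ΣP(Year 1)Q(Year 2) = 1.53×327 + 28.41×26 + 7.75×28 = 500.31 + 738.66 + 217 = 1455.97
P = 1841.95 / 1455.97 × 100 = 126.5102
Fisher = √(L × P) = √(124.1145 × 126.5102) = 125.3066

125.31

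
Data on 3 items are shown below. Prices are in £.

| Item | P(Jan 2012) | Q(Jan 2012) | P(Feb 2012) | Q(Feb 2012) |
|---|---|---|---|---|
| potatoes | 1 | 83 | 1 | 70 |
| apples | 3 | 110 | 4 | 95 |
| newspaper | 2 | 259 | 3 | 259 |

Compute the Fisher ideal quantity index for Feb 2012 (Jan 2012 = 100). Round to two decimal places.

94.08

Laspeyres component (base-period weights):
ΣP(Jan 2012)Q(Feb 2012) = 1×70 + 3×95 + 2×259 = 70 + 285 + 518 = 873
ΣP(Jan 2012)Q(Jan 2012) = 1×83 + 3×110 + 2×259 = 83 + 330 + 518 = 931
L = 873 / 931 × 100 = 93.7701
Paasche component (current-period weights):
ΣP(Feb 2012)Q(Feb 2012) = 1×70 + 4×95 + 3×259 = 70 + 380 + 777 = 1227
ΣP(Feb 2012)Q(Jan 2012) = 1×83 + 4×110 + 3×259 = 83 + 440 + 777 = 1300
P = 1227 / 1300 × 100 = 94.3846
Fisher = √(L × P) = √(93.7701 × 94.3846) = 94.0769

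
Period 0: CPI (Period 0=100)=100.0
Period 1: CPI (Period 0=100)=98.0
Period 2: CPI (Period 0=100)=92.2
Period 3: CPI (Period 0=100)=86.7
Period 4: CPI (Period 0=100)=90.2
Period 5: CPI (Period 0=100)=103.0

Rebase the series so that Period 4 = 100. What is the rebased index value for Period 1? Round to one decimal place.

Rebased(Period 1) = 98.0 / 90.2 × 100 = 108.6475

108.6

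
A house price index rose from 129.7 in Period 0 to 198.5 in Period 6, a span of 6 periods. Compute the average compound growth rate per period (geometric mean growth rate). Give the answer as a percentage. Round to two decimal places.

7.35%

Growth factor = (198.5/129.7)^(1/6) = (1.530455)^(1/6) = 1.073503
Growth rate = 1.073503 − 1 = 0.073503 = 7.3503%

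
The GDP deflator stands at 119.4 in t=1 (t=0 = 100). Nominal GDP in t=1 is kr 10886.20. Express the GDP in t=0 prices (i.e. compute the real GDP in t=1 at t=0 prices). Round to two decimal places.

9117.42

Real = Nominal ÷ (Index/100) = 10886.20 ÷ (119.4/100)
     = 10886.20 ÷ 1.194 = 9117.4204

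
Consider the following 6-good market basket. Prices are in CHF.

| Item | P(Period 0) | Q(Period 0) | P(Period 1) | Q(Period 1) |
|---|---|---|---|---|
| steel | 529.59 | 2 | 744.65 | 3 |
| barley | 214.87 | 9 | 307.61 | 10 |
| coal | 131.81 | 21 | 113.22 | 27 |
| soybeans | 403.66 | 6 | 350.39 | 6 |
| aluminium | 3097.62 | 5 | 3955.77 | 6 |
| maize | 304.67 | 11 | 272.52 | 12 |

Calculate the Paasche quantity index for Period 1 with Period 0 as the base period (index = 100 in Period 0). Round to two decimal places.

Paasche quantity index uses current-period prices as weights.
ΣP(Period 1)·Q(Period 1) = 744.65×3 + 307.61×10 + 113.22×27 + 350.39×6 + 3955.77×6 + 272.52×12 = 2233.95 + 3076.1 + 3056.94 + 2102.34 + 23734.62 + 3270.24 = 37474.19
ΣP(Period 1)·Q(Period 0) = 744.65×2 + 307.61×9 + 113.22×21 + 350.39×6 + 3955.77×5 + 272.52×11 = 1489.3 + 2768.49 + 2377.62 + 2102.34 + 19778.85 + 2997.72 = 31514.32
Index = 37474.19 / 31514.32 × 100 = 118.9116

118.91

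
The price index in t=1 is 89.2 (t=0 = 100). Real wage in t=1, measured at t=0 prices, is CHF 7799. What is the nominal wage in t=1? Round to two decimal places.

Nominal = Real × (Index/100) = 7799 × (89.2/100)
        = 7799 × 0.892 = 6956.7080

6956.71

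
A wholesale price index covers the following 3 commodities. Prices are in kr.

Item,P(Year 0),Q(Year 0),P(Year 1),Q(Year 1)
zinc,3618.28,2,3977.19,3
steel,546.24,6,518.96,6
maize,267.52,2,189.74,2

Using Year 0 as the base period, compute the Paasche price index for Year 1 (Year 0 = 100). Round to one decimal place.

105.2

Paasche price index uses current-period quantities as weights.
ΣP(Year 1)·Q(Year 1) = 3977.19×3 + 518.96×6 + 189.74×2 = 11931.57 + 3113.76 + 379.48 = 15424.81
ΣP(Year 0)·Q(Year 1) = 3618.28×3 + 546.24×6 + 267.52×2 = 10854.84 + 3277.44 + 535.04 = 14667.32
Index = 15424.81 / 14667.32 × 100 = 105.1645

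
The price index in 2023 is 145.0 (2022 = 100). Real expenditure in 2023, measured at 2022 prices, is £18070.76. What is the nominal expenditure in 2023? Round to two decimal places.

26202.60

Nominal = Real × (Index/100) = 18070.76 × (145.0/100)
        = 18070.76 × 1.450 = 26202.6020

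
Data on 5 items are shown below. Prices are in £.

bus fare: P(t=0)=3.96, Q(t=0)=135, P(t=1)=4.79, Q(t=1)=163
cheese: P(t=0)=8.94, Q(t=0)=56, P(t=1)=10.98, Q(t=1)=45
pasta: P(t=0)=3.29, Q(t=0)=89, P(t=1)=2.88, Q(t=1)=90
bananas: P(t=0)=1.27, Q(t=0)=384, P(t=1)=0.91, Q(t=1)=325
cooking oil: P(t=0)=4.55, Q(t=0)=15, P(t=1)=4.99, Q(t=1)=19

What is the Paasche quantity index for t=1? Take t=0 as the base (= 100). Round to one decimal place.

Paasche quantity index uses current-period prices as weights.
ΣP(t=1)·Q(t=1) = 4.79×163 + 10.98×45 + 2.88×90 + 0.91×325 + 4.99×19 = 780.77 + 494.1 + 259.2 + 295.75 + 94.81 = 1924.63
ΣP(t=1)·Q(t=0) = 4.79×135 + 10.98×56 + 2.88×89 + 0.91×384 + 4.99×15 = 646.65 + 614.88 + 256.32 + 349.44 + 74.85 = 1942.14
Index = 1924.63 / 1942.14 × 100 = 99.0984

99.1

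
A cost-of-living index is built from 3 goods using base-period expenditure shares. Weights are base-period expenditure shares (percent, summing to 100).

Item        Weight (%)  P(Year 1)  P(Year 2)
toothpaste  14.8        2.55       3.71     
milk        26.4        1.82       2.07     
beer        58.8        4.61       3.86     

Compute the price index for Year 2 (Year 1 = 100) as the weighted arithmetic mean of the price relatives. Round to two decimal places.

toothpaste: 14.8 × (3.71/2.55) = 14.8 × 1.454902 = 21.5325
milk: 26.4 × (2.07/1.82) = 26.4 × 1.137363 = 30.0264
beer: 58.8 × (3.86/4.61) = 58.8 × 0.837310 = 49.2338
Index = Σ wᵢ·(p₁ᵢ/p₀ᵢ) = 21.5325 + 30.0264 + 49.2338 = 100.7928

100.79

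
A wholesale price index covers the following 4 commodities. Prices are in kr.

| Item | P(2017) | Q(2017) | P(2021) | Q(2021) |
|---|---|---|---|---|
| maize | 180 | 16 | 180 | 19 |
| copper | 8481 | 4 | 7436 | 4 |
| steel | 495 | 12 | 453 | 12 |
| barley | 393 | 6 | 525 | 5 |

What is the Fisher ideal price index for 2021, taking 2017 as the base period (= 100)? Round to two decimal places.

91.24

Laspeyres component (base-period weights):
ΣP(2021)Q(2017) = 180×16 + 7436×4 + 453×12 + 525×6 = 2880 + 29744 + 5436 + 3150 = 41210
ΣP(2017)Q(2017) = 180×16 + 8481×4 + 495×12 + 393×6 = 2880 + 33924 + 5940 + 2358 = 45102
L = 41210 / 45102 × 100 = 91.3707
Paasche component (current-period weights):
ΣP(2021)Q(2021) = 180×19 + 7436×4 + 453×12 + 525×5 = 3420 + 29744 + 5436 + 2625 = 41225
ΣP(2017)Q(2021) = 180×19 + 8481×4 + 495×12 + 393×5 = 3420 + 33924 + 5940 + 1965 = 45249
P = 41225 / 45249 × 100 = 91.1070
Fisher = √(L × P) = √(91.3707 × 91.1070) = 91.2387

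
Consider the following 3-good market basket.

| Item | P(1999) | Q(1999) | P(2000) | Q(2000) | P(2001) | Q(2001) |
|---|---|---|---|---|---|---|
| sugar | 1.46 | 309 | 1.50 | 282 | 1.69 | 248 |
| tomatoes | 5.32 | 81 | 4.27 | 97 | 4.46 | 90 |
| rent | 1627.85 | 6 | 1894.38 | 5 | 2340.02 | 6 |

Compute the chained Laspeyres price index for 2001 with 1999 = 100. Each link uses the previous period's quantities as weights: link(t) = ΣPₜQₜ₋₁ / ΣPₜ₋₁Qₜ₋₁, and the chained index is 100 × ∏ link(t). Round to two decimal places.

139.85

Link 1999→2000:
ΣP(2000)Q(1999) = 1.50×309 + 4.27×81 + 1894.38×6 = 463.5 + 345.87 + 11366.28 = 12175.65
ΣP(1999)Q(1999) = 1.46×309 + 5.32×81 + 1627.85×6 = 451.14 + 430.92 + 9767.1 = 10649.16
link = 12175.65/10649.16 = 1.143344
Link 2000→2001:
ΣP(2001)Q(2000) = 1.69×282 + 4.46×97 + 2340.02×5 = 476.58 + 432.62 + 11700.1 = 12609.3
ΣP(2000)Q(2000) = 1.50×282 + 4.27×97 + 1894.38×5 = 423 + 414.19 + 9471.9 = 10309.09
link = 12609.3/10309.09 = 1.223124
Chained index = 100 × 1.143344 × 1.223124 = 139.8452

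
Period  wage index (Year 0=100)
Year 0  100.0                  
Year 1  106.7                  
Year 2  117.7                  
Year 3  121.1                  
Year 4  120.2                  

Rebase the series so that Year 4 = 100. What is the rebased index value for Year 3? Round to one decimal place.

Rebased(Year 3) = 121.1 / 120.2 × 100 = 100.7488

100.7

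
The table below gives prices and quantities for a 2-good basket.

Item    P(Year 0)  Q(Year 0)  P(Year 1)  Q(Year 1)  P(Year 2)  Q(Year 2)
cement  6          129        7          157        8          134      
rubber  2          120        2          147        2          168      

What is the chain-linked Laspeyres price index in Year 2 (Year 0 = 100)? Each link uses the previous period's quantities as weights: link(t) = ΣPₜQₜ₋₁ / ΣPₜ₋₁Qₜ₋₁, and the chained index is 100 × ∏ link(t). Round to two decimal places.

125.43

Link Year 0→Year 1:
ΣP(Year 1)Q(Year 0) = 7×129 + 2×120 = 903 + 240 = 1143
ΣP(Year 0)Q(Year 0) = 6×129 + 2×120 = 774 + 240 = 1014
link = 1143/1014 = 1.127219
Link Year 1→Year 2:
ΣP(Year 2)Q(Year 1) = 8×157 + 2×147 = 1256 + 294 = 1550
ΣP(Year 1)Q(Year 1) = 7×157 + 2×147 = 1099 + 294 = 1393
link = 1550/1393 = 1.112706
Chained index = 100 × 1.127219 × 1.112706 = 125.4264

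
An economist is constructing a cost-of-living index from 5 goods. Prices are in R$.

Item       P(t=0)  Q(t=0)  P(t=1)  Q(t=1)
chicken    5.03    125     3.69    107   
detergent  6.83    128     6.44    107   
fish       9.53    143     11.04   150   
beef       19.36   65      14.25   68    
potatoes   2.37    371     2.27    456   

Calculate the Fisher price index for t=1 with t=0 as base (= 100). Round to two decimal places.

92.84

Laspeyres component (base-period weights):
ΣP(t=1)Q(t=0) = 3.69×125 + 6.44×128 + 11.04×143 + 14.25×65 + 2.27×371 = 461.25 + 824.32 + 1578.72 + 926.25 + 842.17 = 4632.71
ΣP(t=0)Q(t=0) = 5.03×125 + 6.83×128 + 9.53×143 + 19.36×65 + 2.37×371 = 628.75 + 874.24 + 1362.79 + 1258.4 + 879.27 = 5003.45
L = 4632.71 / 5003.45 × 100 = 92.5903
Paasche component (current-period weights):
ΣP(t=1)Q(t=1) = 3.69×107 + 6.44×107 + 11.04×150 + 14.25×68 + 2.27×456 = 394.83 + 689.08 + 1656 + 969 + 1035.12 = 4744.03
ΣP(t=0)Q(t=1) = 5.03×107 + 6.83×107 + 9.53×150 + 19.36×68 + 2.37×456 = 538.21 + 730.81 + 1429.5 + 1316.48 + 1080.72 = 5095.72
P = 4744.03 / 5095.72 × 100 = 93.0983
Fisher = √(L × P) = √(92.5903 × 93.0983) = 92.8440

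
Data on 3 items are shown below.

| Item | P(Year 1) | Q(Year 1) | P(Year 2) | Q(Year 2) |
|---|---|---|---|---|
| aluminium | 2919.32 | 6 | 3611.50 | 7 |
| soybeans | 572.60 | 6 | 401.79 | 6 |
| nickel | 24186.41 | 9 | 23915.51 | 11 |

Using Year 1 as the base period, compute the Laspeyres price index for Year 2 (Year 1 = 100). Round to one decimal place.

Laspeyres price index uses base-period quantities as weights.
ΣP(Year 2)·Q(Year 1) = 3611.50×6 + 401.79×6 + 23915.51×9 = 21669 + 2410.74 + 215239.59 = 239319.33
ΣP(Year 1)·Q(Year 1) = 2919.32×6 + 572.60×6 + 24186.41×9 = 17515.92 + 3435.6 + 217677.69 = 238629.21
Index = 239319.33 / 238629.21 × 100 = 100.2892

100.3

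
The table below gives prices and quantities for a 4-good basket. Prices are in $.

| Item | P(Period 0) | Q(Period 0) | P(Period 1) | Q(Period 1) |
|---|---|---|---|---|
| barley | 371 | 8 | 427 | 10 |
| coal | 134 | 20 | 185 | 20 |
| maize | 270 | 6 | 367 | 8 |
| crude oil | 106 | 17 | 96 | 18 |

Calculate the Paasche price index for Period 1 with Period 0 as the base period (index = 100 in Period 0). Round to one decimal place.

120.8

Paasche price index uses current-period quantities as weights.
ΣP(Period 1)·Q(Period 1) = 427×10 + 185×20 + 367×8 + 96×18 = 4270 + 3700 + 2936 + 1728 = 12634
ΣP(Period 0)·Q(Period 1) = 371×10 + 134×20 + 270×8 + 106×18 = 3710 + 2680 + 2160 + 1908 = 10458
Index = 12634 / 10458 × 100 = 120.8070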